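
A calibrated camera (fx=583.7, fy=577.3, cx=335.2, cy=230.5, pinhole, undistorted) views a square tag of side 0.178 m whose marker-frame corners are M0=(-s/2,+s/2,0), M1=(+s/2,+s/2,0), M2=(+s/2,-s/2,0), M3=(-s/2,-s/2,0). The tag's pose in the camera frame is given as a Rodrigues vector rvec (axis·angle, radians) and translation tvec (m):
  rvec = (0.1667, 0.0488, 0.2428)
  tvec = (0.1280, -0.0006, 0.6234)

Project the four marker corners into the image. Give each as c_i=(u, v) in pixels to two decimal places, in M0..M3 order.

Intrinsics K: fx=583.7, fy=577.3, cx=335.2, cy=230.5
Marker side s = 0.178 m; corners in marker frame (Z=0):
  M0 = (-0.0890, +0.0890, 0)
  M1 = (+0.0890, +0.0890, 0)
  M2 = (+0.0890, -0.0890, 0)
  M3 = (-0.0890, -0.0890, 0)
rvec = (0.1667, 0.0488, 0.2428), |rvec| = θ = 0.29853 rad = 17.105°
Rodrigues: sinθ=0.29412, 1−cosθ=0.04423; R = I + sinθ·[k]× + (1−cosθ)·[k]×²:
    [+0.96956 -0.23517 +0.06817]
    [+0.24325 +0.95695 -0.15835]
    [-0.02799 +0.17012 +0.98503]
t = (0.1280, -0.0006, 0.6234) m
M0: Pc = R·M0+t = (+0.02078, +0.06292, +0.64103); u = 583.7·(+0.02078)/0.64103 + 335.2 = 354.1204, v = 577.3·(+0.06292)/0.64103 + 230.5 = 287.1642
M1: Pc = R·M1+t = (+0.19336, +0.10622, +0.63605); u = 583.7·(+0.19336)/0.63605 + 335.2 = 512.6463, v = 577.3·(+0.10622)/0.63605 + 230.5 = 326.9067
M2: Pc = R·M2+t = (+0.23522, -0.06412, +0.60577); u = 583.7·(+0.23522)/0.60577 + 335.2 = 561.8519, v = 577.3·(-0.06412)/0.60577 + 230.5 = 169.3937
M3: Pc = R·M3+t = (+0.06264, -0.10742, +0.61075); u = 583.7·(+0.06264)/0.61075 + 335.2 = 395.0651, v = 577.3·(-0.10742)/0.61075 + 230.5 = 128.9657

c0=(354.12, 287.16) c1=(512.65, 326.91) c2=(561.85, 169.39) c3=(395.07, 128.97)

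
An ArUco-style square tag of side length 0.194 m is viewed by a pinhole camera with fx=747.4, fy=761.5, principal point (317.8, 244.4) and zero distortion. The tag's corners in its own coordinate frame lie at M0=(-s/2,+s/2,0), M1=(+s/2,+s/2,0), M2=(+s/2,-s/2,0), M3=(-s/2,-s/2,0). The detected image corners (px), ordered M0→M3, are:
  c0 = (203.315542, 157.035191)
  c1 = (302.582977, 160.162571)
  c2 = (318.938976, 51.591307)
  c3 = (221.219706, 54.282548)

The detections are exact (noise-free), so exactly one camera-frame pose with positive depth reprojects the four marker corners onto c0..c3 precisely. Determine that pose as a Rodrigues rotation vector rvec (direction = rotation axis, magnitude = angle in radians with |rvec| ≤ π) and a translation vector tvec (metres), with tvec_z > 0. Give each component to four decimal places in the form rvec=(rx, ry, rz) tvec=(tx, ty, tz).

Intrinsics K: fx=747.4, fy=761.5, cx=317.8, cy=244.4
Marker side s = 0.194 m; corners in marker frame (Z=0):
  M0 = (-0.0970, +0.0970, 0)
  M1 = (+0.0970, +0.0970, 0)
  M2 = (+0.0970, -0.0970, 0)
  M3 = (-0.0970, -0.0970, 0)
Detected image corners:
  c0 = (203.315542, 157.035191) px
  c1 = (302.582977, 160.162571) px
  c2 = (318.938976, 51.591307) px
  c3 = (221.219706, 54.282548) px
Planar DLT: solve 8×8 A·h = b for H (H[2,2]=1):
  H  [+433.48491 -122.49624 +260.26791]
  H  [-29.06005 +530.45040 +105.09694]
  H  [-0.28359 -0.13035 +1.00000]
B = K⁻¹H; ‖b₁‖=0.757641, ‖b₂‖=0.757641; λ = 2/(‖b₁‖+‖b₂‖) = 1.319886, sign → tz>0 ⇒ λ=+1.319886
r₁ = λ·B[:,0] = (+0.92468,+0.06976,-0.37430); r₂ = λ·B[:,1] = (-0.14317,+0.97463,-0.17204)
r₃ = r₁×r₂ = (+0.35281,+0.21267,+0.91121); SVD([r₁ r₂ r₃]) → R = UVᵀ:
  R  [+0.92468 -0.14317 +0.35281]
  R  [+0.06976 +0.97463 +0.21267]
  R  [-0.37430 -0.17204 +0.91121]
t = (-0.10160, -0.24145, +1.31989) m
tr R = 2.810516; θ = arccos((tr R − 1)/2) = 0.438810 rad = 25.142°
axis k = ((R−Rᵀ)₃₂, (R−Rᵀ)₁₃, (R−Rᵀ)₂₁) / (2 sinθ) = (-0.452749, +0.855700, +0.250592)
rvec = θ·k = (-0.198671, +0.375490, +0.109962)

rvec=(-0.1987, 0.3755, 0.1100) tvec=(-0.1016, -0.2415, 1.3199)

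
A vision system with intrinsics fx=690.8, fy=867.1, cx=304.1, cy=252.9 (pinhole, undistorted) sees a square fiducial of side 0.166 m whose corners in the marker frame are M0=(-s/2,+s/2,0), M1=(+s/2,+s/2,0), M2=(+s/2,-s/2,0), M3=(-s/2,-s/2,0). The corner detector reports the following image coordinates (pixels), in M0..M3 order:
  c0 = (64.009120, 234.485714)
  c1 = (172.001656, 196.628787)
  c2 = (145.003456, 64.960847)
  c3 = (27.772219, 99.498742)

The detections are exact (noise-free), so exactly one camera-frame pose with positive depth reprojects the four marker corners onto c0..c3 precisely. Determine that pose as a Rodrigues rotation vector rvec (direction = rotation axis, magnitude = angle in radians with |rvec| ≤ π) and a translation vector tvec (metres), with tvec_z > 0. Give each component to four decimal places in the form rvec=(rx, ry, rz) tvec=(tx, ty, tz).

Intrinsics K: fx=690.8, fy=867.1, cx=304.1, cy=252.9
Marker side s = 0.166 m; corners in marker frame (Z=0):
  M0 = (-0.0830, +0.0830, 0)
  M1 = (+0.0830, +0.0830, 0)
  M2 = (+0.0830, -0.0830, 0)
  M3 = (-0.0830, -0.0830, 0)
Detected image corners:
  c0 = (64.009120, 234.485714) px
  c1 = (172.001656, 196.628787) px
  c2 = (145.003456, 64.960847) px
  c3 = (27.772219, 99.498742) px
Planar DLT: solve 8×8 A·h = b for H (H[2,2]=1):
  H  [+704.39599 +232.78934 +103.98167]
  H  [-179.09519 +865.50732 +150.82133]
  H  [+0.26401 +0.42009 +1.00000]
B = K⁻¹H; ‖b₁‖=0.983026, ‖b₂‖=0.983026; λ = 2/(‖b₁‖+‖b₂‖) = 1.017267, sign → tz>0 ⇒ λ=+1.017267
r₁ = λ·B[:,0] = (+0.91906,-0.28844,+0.26857); r₂ = λ·B[:,1] = (+0.15468,+0.89076,+0.42735)
r₃ = r₁×r₂ = (-0.36250,-0.35121,+0.86328); SVD([r₁ r₂ r₃]) → R = UVᵀ:
  R  [+0.91906 +0.15468 -0.36250]
  R  [-0.28844 +0.89076 -0.35121]
  R  [+0.26857 +0.42735 +0.86328]
t = (-0.29469, -0.11976, +1.01727) m
tr R = 2.673092; θ = arccos((tr R − 1)/2) = 0.579848 rad = 33.223°
axis k = ((R−Rᵀ)₃₂, (R−Rᵀ)₁₃, (R−Rᵀ)₂₁) / (2 sinθ) = (+0.710497, -0.575904, -0.404387)
rvec = θ·k = (+0.411980, -0.333937, -0.234483)

rvec=(0.4120, -0.3339, -0.2345) tvec=(-0.2947, -0.1198, 1.0173)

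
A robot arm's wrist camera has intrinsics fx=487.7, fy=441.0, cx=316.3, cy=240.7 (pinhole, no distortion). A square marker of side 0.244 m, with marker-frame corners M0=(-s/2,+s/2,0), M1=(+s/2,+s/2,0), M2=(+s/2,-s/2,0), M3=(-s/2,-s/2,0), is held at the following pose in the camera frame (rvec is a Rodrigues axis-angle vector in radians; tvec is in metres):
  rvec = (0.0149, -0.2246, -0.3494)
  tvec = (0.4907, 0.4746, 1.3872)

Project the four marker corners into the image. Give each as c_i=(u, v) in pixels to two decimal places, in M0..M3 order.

c0=(466.20, 444.16) c1=(537.32, 410.78) c2=(510.79, 340.48) c3=(437.96, 371.45)

Intrinsics K: fx=487.7, fy=441.0, cx=316.3, cy=240.7
Marker side s = 0.244 m; corners in marker frame (Z=0):
  M0 = (-0.1220, +0.1220, 0)
  M1 = (+0.1220, +0.1220, 0)
  M2 = (+0.1220, -0.1220, 0)
  M3 = (-0.1220, -0.1220, 0)
rvec = (0.0149, -0.2246, -0.3494), |rvec| = θ = 0.41563 rad = 23.814°
Rodrigues: sinθ=0.40377, 1−cosθ=0.08514; R = I + sinθ·[k]× + (1−cosθ)·[k]×²:
    [+0.91497 +0.33778 -0.22075]
    [-0.34108 +0.93972 +0.02420]
    [+0.21562 +0.05315 +0.97503]
t = (0.4907, 0.4746, 1.3872) m
M0: Pc = R·M0+t = (+0.42028, +0.63086, +1.36738); u = 487.7·(+0.42028)/1.36738 + 316.3 = 466.2012, v = 441.0·(+0.63086)/1.36738 + 240.7 = 444.1610
M1: Pc = R·M1+t = (+0.64354, +0.54764, +1.41999); u = 487.7·(+0.64354)/1.41999 + 316.3 = 537.3242, v = 441.0·(+0.54764)/1.41999 + 240.7 = 410.7765
M2: Pc = R·M2+t = (+0.56112, +0.31834, +1.40702); u = 487.7·(+0.56112)/1.40702 + 316.3 = 510.7939, v = 441.0·(+0.31834)/1.40702 + 240.7 = 340.4774
M3: Pc = R·M3+t = (+0.33786, +0.40156, +1.35441); u = 487.7·(+0.33786)/1.35441 + 316.3 = 437.9593, v = 441.0·(+0.40156)/1.35441 + 240.7 = 371.4508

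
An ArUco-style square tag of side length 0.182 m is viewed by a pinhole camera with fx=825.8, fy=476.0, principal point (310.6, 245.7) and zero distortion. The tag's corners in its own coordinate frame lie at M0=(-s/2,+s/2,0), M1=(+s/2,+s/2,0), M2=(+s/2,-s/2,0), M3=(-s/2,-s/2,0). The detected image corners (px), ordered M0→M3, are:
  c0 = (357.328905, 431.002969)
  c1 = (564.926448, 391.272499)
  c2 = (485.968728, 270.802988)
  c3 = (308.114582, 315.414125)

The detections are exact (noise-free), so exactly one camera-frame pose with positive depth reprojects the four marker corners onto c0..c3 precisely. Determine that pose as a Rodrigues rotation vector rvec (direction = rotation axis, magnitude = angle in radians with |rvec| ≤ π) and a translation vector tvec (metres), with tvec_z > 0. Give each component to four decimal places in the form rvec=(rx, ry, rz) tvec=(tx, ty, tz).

rvec=(-0.4467, 0.4446, -0.3511) tvec=(0.0953, 0.1525, 0.7006)

Intrinsics K: fx=825.8, fy=476.0, cx=310.6, cy=245.7
Marker side s = 0.182 m; corners in marker frame (Z=0):
  M0 = (-0.0910, +0.0910, 0)
  M1 = (+0.0910, +0.0910, 0)
  M2 = (+0.0910, -0.0910, 0)
  M3 = (-0.0910, -0.0910, 0)
Detected image corners:
  c0 = (357.328905, 431.002969) px
  c1 = (564.926448, 391.272499) px
  c2 = (485.968728, 270.802988) px
  c3 = (308.114582, 315.414125) px
Planar DLT: solve 8×8 A·h = b for H (H[2,2]=1):
  H  [+850.46646 +52.36065 +422.91611]
  H  [-399.41295 +404.83071 +349.32477]
  H  [-0.47388 -0.69039 +1.00000]
B = K⁻¹H; ‖b₁‖=1.427412, ‖b₂‖=1.427412; λ = 2/(‖b₁‖+‖b₂‖) = 0.700569, sign → tz>0 ⇒ λ=+0.700569
r₁ = λ·B[:,0] = (+0.84636,-0.41649,-0.33198); r₂ = λ·B[:,1] = (+0.22634,+0.84548,-0.48367)
r₃ = r₁×r₂ = (+0.48213,+0.33422,+0.80985); SVD([r₁ r₂ r₃]) → R = UVᵀ:
  R  [+0.84636 +0.22634 +0.48213]
  R  [-0.41649 +0.84548 +0.33422]
  R  [-0.33198 -0.48367 +0.80985]
t = (+0.09528, +0.15251, +0.70057) m
tr R = 2.501689; θ = arccos((tr R − 1)/2) = 0.721457 rad = 41.336°
axis k = ((R−Rᵀ)₃₂, (R−Rᵀ)₁₃, (R−Rᵀ)₂₁) / (2 sinθ) = (-0.619159, +0.616302, -0.486635)
rvec = θ·k = (-0.446697, +0.444635, -0.351086)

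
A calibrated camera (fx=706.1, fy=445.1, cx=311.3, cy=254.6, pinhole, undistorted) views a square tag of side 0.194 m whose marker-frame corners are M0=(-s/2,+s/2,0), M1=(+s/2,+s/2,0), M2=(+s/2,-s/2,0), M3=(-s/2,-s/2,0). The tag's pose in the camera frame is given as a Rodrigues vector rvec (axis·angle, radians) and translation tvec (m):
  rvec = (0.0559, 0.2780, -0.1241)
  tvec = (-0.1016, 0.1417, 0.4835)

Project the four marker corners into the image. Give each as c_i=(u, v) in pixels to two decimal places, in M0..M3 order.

c0=(61.93, 470.12) c1=(316.72, 473.82) c2=(277.54, 288.49) c3=(23.21, 304.40)

Intrinsics K: fx=706.1, fy=445.1, cx=311.3, cy=254.6
Marker side s = 0.194 m; corners in marker frame (Z=0):
  M0 = (-0.0970, +0.0970, 0)
  M1 = (+0.0970, +0.0970, 0)
  M2 = (+0.0970, -0.0970, 0)
  M3 = (-0.0970, -0.0970, 0)
rvec = (0.0559, 0.2780, -0.1241), |rvec| = θ = 0.30953 rad = 17.735°
Rodrigues: sinθ=0.30461, 1−cosθ=0.04752; R = I + sinθ·[k]× + (1−cosθ)·[k]×²:
    [+0.95403 +0.12984 +0.27014]
    [-0.11442 +0.99081 -0.07212]
    [-0.27702 +0.03790 +0.96012]
t = (-0.1016, 0.1417, 0.4835) m
M0: Pc = R·M0+t = (-0.18155, +0.24891, +0.51405); u = 706.1·(-0.18155)/0.51405 + 311.3 = 61.9262, v = 445.1·(+0.24891)/0.51405 + 254.6 = 470.1223
M1: Pc = R·M1+t = (+0.00353, +0.22671, +0.46030); u = 706.1·(+0.00353)/0.46030 + 311.3 = 316.7221, v = 445.1·(+0.22671)/0.46030 + 254.6 = 473.8212
M2: Pc = R·M2+t = (-0.02165, +0.03449, +0.45295); u = 706.1·(-0.02165)/0.45295 + 311.3 = 277.5447, v = 445.1·(+0.03449)/0.45295 + 254.6 = 288.4947
M3: Pc = R·M3+t = (-0.20673, +0.05669, +0.50670); u = 706.1·(-0.20673)/0.50670 + 311.3 = 23.2069, v = 445.1·(+0.05669)/0.50670 + 254.6 = 304.3987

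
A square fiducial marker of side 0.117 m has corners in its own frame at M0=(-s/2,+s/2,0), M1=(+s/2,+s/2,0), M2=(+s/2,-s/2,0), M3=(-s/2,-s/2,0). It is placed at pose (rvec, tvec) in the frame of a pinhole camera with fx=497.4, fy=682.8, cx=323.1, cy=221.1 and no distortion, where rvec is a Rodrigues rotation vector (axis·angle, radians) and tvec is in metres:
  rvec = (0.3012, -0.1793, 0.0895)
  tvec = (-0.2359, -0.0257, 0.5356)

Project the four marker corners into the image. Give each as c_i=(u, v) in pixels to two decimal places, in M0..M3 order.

Intrinsics K: fx=497.4, fy=682.8, cx=323.1, cy=221.1
Marker side s = 0.117 m; corners in marker frame (Z=0):
  M0 = (-0.0585, +0.0585, 0)
  M1 = (+0.0585, +0.0585, 0)
  M2 = (+0.0585, -0.0585, 0)
  M3 = (-0.0585, -0.0585, 0)
rvec = (0.3012, -0.1793, 0.0895), |rvec| = θ = 0.36177 rad = 20.728°
Rodrigues: sinθ=0.35393, 1−cosθ=0.06473; R = I + sinθ·[k]× + (1−cosθ)·[k]×²:
    [+0.98014 -0.11427 -0.16208]
    [+0.06085 +0.95117 -0.30261]
    [+0.18875 +0.28674 +0.93923]
t = (-0.2359, -0.0257, 0.5356) m
M0: Pc = R·M0+t = (-0.29992, +0.02638, +0.54133); u = 497.4·(-0.29992)/0.54133 + 323.1 = 47.5177, v = 682.8·(+0.02638)/0.54133 + 221.1 = 254.3786
M1: Pc = R·M1+t = (-0.18525, +0.03350, +0.56342); u = 497.4·(-0.18525)/0.56342 + 323.1 = 159.5588, v = 682.8·(+0.03350)/0.56342 + 221.1 = 261.7024
M2: Pc = R·M2+t = (-0.17188, -0.07778, +0.52987); u = 497.4·(-0.17188)/0.52987 + 323.1 = 161.7547, v = 682.8·(-0.07778)/0.52987 + 221.1 = 120.8661
M3: Pc = R·M3+t = (-0.28655, -0.08490, +0.50778); u = 497.4·(-0.28655)/0.50778 + 323.1 = 42.4067, v = 682.8·(-0.08490)/0.50778 + 221.1 = 106.9335

c0=(47.52, 254.38) c1=(159.56, 261.70) c2=(161.75, 120.87) c3=(42.41, 106.93)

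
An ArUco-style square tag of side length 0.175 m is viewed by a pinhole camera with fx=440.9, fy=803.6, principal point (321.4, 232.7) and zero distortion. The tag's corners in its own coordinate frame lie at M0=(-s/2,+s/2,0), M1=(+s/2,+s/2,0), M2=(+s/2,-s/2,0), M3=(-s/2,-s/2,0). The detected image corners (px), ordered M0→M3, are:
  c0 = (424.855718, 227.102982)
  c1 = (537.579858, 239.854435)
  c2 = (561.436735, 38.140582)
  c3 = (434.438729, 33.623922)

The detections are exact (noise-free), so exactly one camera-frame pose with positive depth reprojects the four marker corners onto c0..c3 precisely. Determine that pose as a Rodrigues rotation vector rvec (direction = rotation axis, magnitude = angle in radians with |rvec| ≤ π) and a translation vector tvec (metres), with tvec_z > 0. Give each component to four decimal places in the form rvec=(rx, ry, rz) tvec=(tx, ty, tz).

Intrinsics K: fx=440.9, fy=803.6, cx=321.4, cy=232.7
Marker side s = 0.175 m; corners in marker frame (Z=0):
  M0 = (-0.0875, +0.0875, 0)
  M1 = (+0.0875, +0.0875, 0)
  M2 = (+0.0875, -0.0875, 0)
  M3 = (-0.0875, -0.0875, 0)
Detected image corners:
  c0 = (424.855718, 227.102982) px
  c1 = (537.579858, 239.854435) px
  c2 = (561.436735, 38.140582) px
  c3 = (434.438729, 33.623922) px
Planar DLT: solve 8×8 A·h = b for H (H[2,2]=1):
  H  [+552.27290 +220.37982 +487.71094]
  H  [+14.80281 +1215.22182 +140.14161]
  H  [-0.26625 +0.64335 +1.00000]
B = K⁻¹H; ‖b₁‖=1.474088, ‖b₂‖=1.474088; λ = 2/(‖b₁‖+‖b₂‖) = 0.678386, sign → tz>0 ⇒ λ=+0.678386
r₁ = λ·B[:,0] = (+0.98142,+0.06480,-0.18062); r₂ = λ·B[:,1] = (+0.02093,+0.89949,+0.43644)
r₃ = r₁×r₂ = (+0.19075,-0.43211,+0.88142); SVD([r₁ r₂ r₃]) → R = UVᵀ:
  R  [+0.98142 +0.02093 +0.19075]
  R  [+0.06480 +0.89949 -0.43211]
  R  [-0.18062 +0.43644 +0.88142]
t = (+0.25589, -0.07814, +0.67839) m
tr R = 2.762319; θ = arccos((tr R − 1)/2) = 0.492487 rad = 28.217°
axis k = ((R−Rᵀ)₃₂, (R−Rᵀ)₁₃, (R−Rᵀ)₂₁) / (2 sinθ) = (+0.918487, +0.392721, +0.046387)
rvec = θ·k = (+0.452343, +0.193410, +0.022845)

rvec=(0.4523, 0.1934, 0.0228) tvec=(0.2559, -0.0781, 0.6784)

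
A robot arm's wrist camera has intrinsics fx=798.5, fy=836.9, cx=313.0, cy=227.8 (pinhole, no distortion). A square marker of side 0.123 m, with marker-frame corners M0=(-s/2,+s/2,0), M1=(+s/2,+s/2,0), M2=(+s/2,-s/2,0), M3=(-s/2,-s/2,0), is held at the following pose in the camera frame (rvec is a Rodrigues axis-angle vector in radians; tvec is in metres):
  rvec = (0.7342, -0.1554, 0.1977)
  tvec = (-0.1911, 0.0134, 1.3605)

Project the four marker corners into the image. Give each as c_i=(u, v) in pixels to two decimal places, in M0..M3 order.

c0=(160.46, 258.18) c1=(230.64, 266.67) c2=(242.86, 213.01) c3=(168.63, 202.95)

Intrinsics K: fx=798.5, fy=836.9, cx=313.0, cy=227.8
Marker side s = 0.123 m; corners in marker frame (Z=0):
  M0 = (-0.0615, +0.0615, 0)
  M1 = (+0.0615, +0.0615, 0)
  M2 = (+0.0615, -0.0615, 0)
  M3 = (-0.0615, -0.0615, 0)
rvec = (0.7342, -0.1554, 0.1977), |rvec| = θ = 0.77607 rad = 44.466°
Rodrigues: sinθ=0.70048, 1−cosθ=0.28633; R = I + sinθ·[k]× + (1−cosθ)·[k]×²:
    [+0.96994 -0.23268 -0.07126]
    [+0.12420 +0.72515 -0.67729]
    [+0.20927 +0.64808 +0.73225]
t = (-0.1911, 0.0134, 1.3605) m
M0: Pc = R·M0+t = (-0.26506, +0.05036, +1.38749); u = 798.5·(-0.26506)/1.38749 + 313.0 = 160.4570, v = 836.9·(+0.05036)/1.38749 + 227.8 = 258.1750
M1: Pc = R·M1+t = (-0.14576, +0.06564, +1.41323); u = 798.5·(-0.14576)/1.41323 + 313.0 = 230.6435, v = 836.9·(+0.06564)/1.41323 + 227.8 = 266.6687
M2: Pc = R·M2+t = (-0.11714, -0.02356, +1.33351); u = 798.5·(-0.11714)/1.33351 + 313.0 = 242.8580, v = 836.9·(-0.02356)/1.33351 + 227.8 = 213.0150
M3: Pc = R·M3+t = (-0.23644, -0.03884, +1.30777); u = 798.5·(-0.23644)/1.30777 + 313.0 = 168.6338, v = 836.9·(-0.03884)/1.30777 + 227.8 = 202.9476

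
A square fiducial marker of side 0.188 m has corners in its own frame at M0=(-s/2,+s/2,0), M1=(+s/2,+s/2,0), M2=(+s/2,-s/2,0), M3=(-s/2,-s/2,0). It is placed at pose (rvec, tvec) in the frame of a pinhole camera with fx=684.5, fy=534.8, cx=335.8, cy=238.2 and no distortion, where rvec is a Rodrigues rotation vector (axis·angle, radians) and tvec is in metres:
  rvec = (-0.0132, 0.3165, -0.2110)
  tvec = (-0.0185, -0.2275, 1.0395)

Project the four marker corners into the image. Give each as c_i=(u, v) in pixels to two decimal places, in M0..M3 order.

Intrinsics K: fx=684.5, fy=534.8, cx=335.8, cy=238.2
Marker side s = 0.188 m; corners in marker frame (Z=0):
  M0 = (-0.0940, +0.0940, 0)
  M1 = (+0.0940, +0.0940, 0)
  M2 = (+0.0940, -0.0940, 0)
  M3 = (-0.0940, -0.0940, 0)
rvec = (-0.0132, 0.3165, -0.2110), |rvec| = θ = 0.38061 rad = 21.808°
Rodrigues: sinθ=0.37149, 1−cosθ=0.07156; R = I + sinθ·[k]× + (1−cosθ)·[k]×²:
    [+0.92852 +0.20388 +0.31029]
    [-0.20801 +0.97792 -0.02011]
    [-0.30754 -0.04587 +0.95043]
t = (-0.0185, -0.2275, 1.0395) m
M0: Pc = R·M0+t = (-0.08662, -0.11602, +1.06410); u = 684.5·(-0.08662)/1.06410 + 335.8 = 280.0823, v = 534.8·(-0.11602)/1.06410 + 238.2 = 179.8885
M1: Pc = R·M1+t = (+0.08795, -0.15513, +1.00628); u = 684.5·(+0.08795)/1.00628 + 335.8 = 395.6232, v = 534.8·(-0.15513)/1.00628 + 238.2 = 155.7552
M2: Pc = R·M2+t = (+0.04962, -0.33898, +1.01490); u = 684.5·(+0.04962)/1.01490 + 335.8 = 369.2638, v = 534.8·(-0.33898)/1.01490 + 238.2 = 59.5771
M3: Pc = R·M3+t = (-0.12495, -0.29987, +1.07272); u = 684.5·(-0.12495)/1.07272 + 335.8 = 256.0725, v = 534.8·(-0.29987)/1.07272 + 238.2 = 88.7002

c0=(280.08, 179.89) c1=(395.62, 155.76) c2=(369.26, 59.58) c3=(256.07, 88.70)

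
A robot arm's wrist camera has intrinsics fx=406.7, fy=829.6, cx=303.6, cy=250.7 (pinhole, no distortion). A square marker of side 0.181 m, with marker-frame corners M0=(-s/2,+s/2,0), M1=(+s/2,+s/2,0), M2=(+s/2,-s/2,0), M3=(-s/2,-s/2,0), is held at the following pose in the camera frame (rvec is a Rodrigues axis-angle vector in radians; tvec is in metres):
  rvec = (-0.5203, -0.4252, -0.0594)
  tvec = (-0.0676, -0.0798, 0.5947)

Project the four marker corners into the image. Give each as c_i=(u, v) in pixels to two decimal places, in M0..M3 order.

Intrinsics K: fx=406.7, fy=829.6, cx=303.6, cy=250.7
Marker side s = 0.181 m; corners in marker frame (Z=0):
  M0 = (-0.0905, +0.0905, 0)
  M1 = (+0.0905, +0.0905, 0)
  M2 = (+0.0905, -0.0905, 0)
  M3 = (-0.0905, -0.0905, 0)
rvec = (-0.5203, -0.4252, -0.0594), |rvec| = θ = 0.67456 rad = 38.650°
Rodrigues: sinθ=0.62456, 1−cosθ=0.21902; R = I + sinθ·[k]× + (1−cosθ)·[k]×²:
    [+0.91128 +0.16148 -0.37880]
    [+0.05149 +0.86800 +0.49389]
    [+0.40855 -0.46957 +0.78268]
t = (-0.0676, -0.0798, 0.5947) m
M0: Pc = R·M0+t = (-0.13546, -0.00591, +0.51523); u = 406.7·(-0.13546)/0.51523 + 303.6 = 196.6762, v = 829.6·(-0.00591)/0.51523 + 250.7 = 241.1911
M1: Pc = R·M1+t = (+0.02948, +0.00341, +0.58918); u = 406.7·(+0.02948)/0.58918 + 303.6 = 323.9530, v = 829.6·(+0.00341)/0.58918 + 250.7 = 255.5068
M2: Pc = R·M2+t = (+0.00026, -0.15369, +0.67417); u = 406.7·(+0.00026)/0.67417 + 303.6 = 303.7550, v = 829.6·(-0.15369)/0.67417 + 250.7 = 61.5714
M3: Pc = R·M3+t = (-0.16468, -0.16301, +0.60022); u = 406.7·(-0.16468)/0.60022 + 303.6 = 192.0124, v = 829.6·(-0.16301)/0.60022 + 250.7 = 25.3897

c0=(196.68, 241.19) c1=(323.95, 255.51) c2=(303.75, 61.57) c3=(192.01, 25.39)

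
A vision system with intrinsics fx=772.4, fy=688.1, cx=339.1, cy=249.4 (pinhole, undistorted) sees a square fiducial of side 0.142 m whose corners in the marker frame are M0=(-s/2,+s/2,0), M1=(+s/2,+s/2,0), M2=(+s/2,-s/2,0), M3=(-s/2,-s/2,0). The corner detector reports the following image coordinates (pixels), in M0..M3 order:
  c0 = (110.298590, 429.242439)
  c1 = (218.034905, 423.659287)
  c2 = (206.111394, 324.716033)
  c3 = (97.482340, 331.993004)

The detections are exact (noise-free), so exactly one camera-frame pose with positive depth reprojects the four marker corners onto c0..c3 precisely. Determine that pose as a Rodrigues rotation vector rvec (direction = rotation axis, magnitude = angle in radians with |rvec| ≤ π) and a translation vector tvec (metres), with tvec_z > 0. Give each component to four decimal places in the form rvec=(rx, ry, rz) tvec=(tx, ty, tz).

rvec=(0.0751, 0.1113, -0.0900) tvec=(-0.2295, 0.1820, 0.9764)

Intrinsics K: fx=772.4, fy=688.1, cx=339.1, cy=249.4
Marker side s = 0.142 m; corners in marker frame (Z=0):
  M0 = (-0.0710, +0.0710, 0)
  M1 = (+0.0710, +0.0710, 0)
  M2 = (+0.0710, -0.0710, 0)
  M3 = (-0.0710, -0.0710, 0)
Detected image corners:
  c0 = (110.298590, 429.242439) px
  c1 = (218.034905, 423.659287) px
  c2 = (206.111394, 324.716033) px
  c3 = (97.482340, 331.993004) px
Planar DLT: solve 8×8 A·h = b for H (H[2,2]=1):
  H  [+743.36392 +98.43074 +157.56420]
  H  [-89.37488 +717.74722 +377.67831]
  H  [-0.11691 +0.07148 +1.00000]
B = K⁻¹H; ‖b₁‖=1.024200, ‖b₂‖=1.024200; λ = 2/(‖b₁‖+‖b₂‖) = 0.976372, sign → tz>0 ⇒ λ=+0.976372
r₁ = λ·B[:,0] = (+0.98978,-0.08544,-0.11415); r₂ = λ·B[:,1] = (+0.09378,+0.99314,+0.06979)
r₃ = r₁×r₂ = (+0.10740,-0.07979,+0.99101); SVD([r₁ r₂ r₃]) → R = UVᵀ:
  R  [+0.98978 +0.09378 +0.10740]
  R  [-0.08544 +0.99314 -0.07979]
  R  [-0.11415 +0.06979 +0.99101]
t = (-0.22947, +0.18202, +0.97637) m
tr R = 2.973935; θ = arccos((tr R − 1)/2) = 0.161624 rad = 9.260°
axis k = ((R−Rᵀ)₃₂, (R−Rᵀ)₁₃, (R−Rᵀ)₂₁) / (2 sinθ) = (+0.464756, +0.688393, -0.556881)
rvec = θ·k = (+0.075115, +0.111261, -0.090005)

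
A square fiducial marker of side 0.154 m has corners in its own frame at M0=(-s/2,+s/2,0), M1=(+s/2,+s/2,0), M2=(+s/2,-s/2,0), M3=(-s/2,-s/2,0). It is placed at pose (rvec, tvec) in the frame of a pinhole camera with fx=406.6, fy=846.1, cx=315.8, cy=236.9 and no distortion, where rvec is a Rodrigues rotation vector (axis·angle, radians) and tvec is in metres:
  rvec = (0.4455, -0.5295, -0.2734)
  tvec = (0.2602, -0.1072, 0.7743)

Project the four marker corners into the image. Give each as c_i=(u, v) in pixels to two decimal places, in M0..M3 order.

c0=(423.82, 223.41) c1=(477.11, 168.61) c2=(481.34, 15.06) c3=(422.92, 61.32)

Intrinsics K: fx=406.6, fy=846.1, cx=315.8, cy=236.9
Marker side s = 0.154 m; corners in marker frame (Z=0):
  M0 = (-0.0770, +0.0770, 0)
  M1 = (+0.0770, +0.0770, 0)
  M2 = (+0.0770, -0.0770, 0)
  M3 = (-0.0770, -0.0770, 0)
rvec = (0.4455, -0.5295, -0.2734), |rvec| = θ = 0.74403 rad = 42.630°
Rodrigues: sinθ=0.67726, 1−cosθ=0.26426; R = I + sinθ·[k]× + (1−cosθ)·[k]×²:
    [+0.83048 +0.13626 -0.54012]
    [-0.36147 +0.86958 -0.33641]
    [+0.42384 +0.47462 +0.77142]
t = (0.2602, -0.1072, 0.7743) m
M0: Pc = R·M0+t = (+0.20674, -0.01241, +0.77821); u = 406.6·(+0.20674)/0.77821 + 315.8 = 423.8202, v = 846.1·(-0.01241)/0.77821 + 236.9 = 223.4080
M1: Pc = R·M1+t = (+0.33464, -0.06808, +0.84348); u = 406.6·(+0.33464)/0.84348 + 315.8 = 477.1127, v = 846.1·(-0.06808)/0.84348 + 236.9 = 168.6131
M2: Pc = R·M2+t = (+0.31366, -0.20199, +0.77039); u = 406.6·(+0.31366)/0.77039 + 315.8 = 481.3425, v = 846.1·(-0.20199)/0.77039 + 236.9 = 15.0587
M3: Pc = R·M3+t = (+0.18576, -0.14632, +0.70512); u = 406.6·(+0.18576)/0.70512 + 315.8 = 422.9173, v = 846.1·(-0.14632)/0.70512 + 236.9 = 61.3194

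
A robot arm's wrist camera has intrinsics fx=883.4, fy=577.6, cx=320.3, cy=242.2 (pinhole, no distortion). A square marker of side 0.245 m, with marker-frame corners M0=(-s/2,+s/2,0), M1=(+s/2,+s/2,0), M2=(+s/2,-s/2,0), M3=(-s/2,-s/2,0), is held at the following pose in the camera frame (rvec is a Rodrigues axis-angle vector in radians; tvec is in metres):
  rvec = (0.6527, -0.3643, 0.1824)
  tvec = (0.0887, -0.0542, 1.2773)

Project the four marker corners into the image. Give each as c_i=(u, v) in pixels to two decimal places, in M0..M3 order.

c0=(280.71, 257.85) c1=(426.50, 262.05) c2=(485.98, 176.18) c3=(327.86, 164.49)

Intrinsics K: fx=883.4, fy=577.6, cx=320.3, cy=242.2
Marker side s = 0.245 m; corners in marker frame (Z=0):
  M0 = (-0.1225, +0.1225, 0)
  M1 = (+0.1225, +0.1225, 0)
  M2 = (+0.1225, -0.1225, 0)
  M3 = (-0.1225, -0.1225, 0)
rvec = (0.6527, -0.3643, 0.1824), |rvec| = θ = 0.76942 rad = 44.084°
Rodrigues: sinθ=0.69572, 1−cosθ=0.28168; R = I + sinθ·[k]× + (1−cosθ)·[k]×²:
    [+0.92102 -0.27807 -0.27276]
    [+0.05179 +0.78146 -0.62180]
    [+0.38605 +0.55856 +0.73415]
t = (0.0887, -0.0542, 1.2773) m
M0: Pc = R·M0+t = (-0.05819, +0.03519, +1.29843); u = 883.4·(-0.05819)/1.29843 + 320.3 = 280.7110, v = 577.6·(+0.03519)/1.29843 + 242.2 = 257.8519
M1: Pc = R·M1+t = (+0.16746, +0.04787, +1.39302); u = 883.4·(+0.16746)/1.39302 + 320.3 = 426.4984, v = 577.6·(+0.04787)/1.39302 + 242.2 = 262.0503
M2: Pc = R·M2+t = (+0.23559, -0.14359, +1.25617); u = 883.4·(+0.23559)/1.25617 + 320.3 = 485.9776, v = 577.6·(-0.14359)/1.25617 + 242.2 = 176.1779
M3: Pc = R·M3+t = (+0.00994, -0.15627, +1.16158); u = 883.4·(+0.00994)/1.16158 + 320.3 = 327.8580, v = 577.6·(-0.15627)/1.16158 + 242.2 = 164.4927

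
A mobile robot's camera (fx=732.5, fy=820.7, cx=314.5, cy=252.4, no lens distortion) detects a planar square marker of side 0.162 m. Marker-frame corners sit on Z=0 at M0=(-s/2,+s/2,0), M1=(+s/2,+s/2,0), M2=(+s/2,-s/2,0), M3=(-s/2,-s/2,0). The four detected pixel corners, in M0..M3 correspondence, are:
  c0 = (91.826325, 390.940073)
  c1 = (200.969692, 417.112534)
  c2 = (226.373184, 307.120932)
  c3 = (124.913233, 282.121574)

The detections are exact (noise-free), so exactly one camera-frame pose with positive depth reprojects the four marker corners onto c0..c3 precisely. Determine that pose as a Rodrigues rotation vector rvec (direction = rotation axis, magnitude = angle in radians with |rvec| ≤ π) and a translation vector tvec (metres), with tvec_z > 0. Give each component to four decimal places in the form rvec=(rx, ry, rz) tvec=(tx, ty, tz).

Intrinsics K: fx=732.5, fy=820.7, cx=314.5, cy=252.4
Marker side s = 0.162 m; corners in marker frame (Z=0):
  M0 = (-0.0810, +0.0810, 0)
  M1 = (+0.0810, +0.0810, 0)
  M2 = (+0.0810, -0.0810, 0)
  M3 = (-0.0810, -0.0810, 0)
Detected image corners:
  c0 = (91.826325, 390.940073) px
  c1 = (200.969692, 417.112534) px
  c2 = (226.373184, 307.120932) px
  c3 = (124.913233, 282.121574) px
Planar DLT: solve 8×8 A·h = b for H (H[2,2]=1):
  H  [+655.08342 -251.33616 +161.69875]
  H  [+170.64893 +521.57920 +347.41140]
  H  [+0.03676 -0.44020 +1.00000]
B = K⁻¹H; ‖b₁‖=0.901015, ‖b₂‖=0.901015; λ = 2/(‖b₁‖+‖b₂‖) = 1.109860, sign → tz>0 ⇒ λ=+1.109860
r₁ = λ·B[:,0] = (+0.97504,+0.21823,+0.04080); r₂ = λ·B[:,1] = (-0.17105,+0.85560,-0.48856)
r₃ = r₁×r₂ = (-0.14152,+0.46939,+0.87158); SVD([r₁ r₂ r₃]) → R = UVᵀ:
  R  [+0.97504 -0.17105 -0.14152]
  R  [+0.21823 +0.85560 +0.46939]
  R  [+0.04080 -0.48856 +0.87158]
t = (-0.23152, +0.12849, +1.10986) m
tr R = 2.702223; θ = arccos((tr R − 1)/2) = 0.552697 rad = 31.667°
axis k = ((R−Rᵀ)₃₂, (R−Rᵀ)₁₃, (R−Rᵀ)₂₁) / (2 sinθ) = (-0.912354, -0.173641, +0.370755)
rvec = θ·k = (-0.504256, -0.095971, +0.204915)

rvec=(-0.5043, -0.0960, 0.2049) tvec=(-0.2315, 0.1285, 1.1099)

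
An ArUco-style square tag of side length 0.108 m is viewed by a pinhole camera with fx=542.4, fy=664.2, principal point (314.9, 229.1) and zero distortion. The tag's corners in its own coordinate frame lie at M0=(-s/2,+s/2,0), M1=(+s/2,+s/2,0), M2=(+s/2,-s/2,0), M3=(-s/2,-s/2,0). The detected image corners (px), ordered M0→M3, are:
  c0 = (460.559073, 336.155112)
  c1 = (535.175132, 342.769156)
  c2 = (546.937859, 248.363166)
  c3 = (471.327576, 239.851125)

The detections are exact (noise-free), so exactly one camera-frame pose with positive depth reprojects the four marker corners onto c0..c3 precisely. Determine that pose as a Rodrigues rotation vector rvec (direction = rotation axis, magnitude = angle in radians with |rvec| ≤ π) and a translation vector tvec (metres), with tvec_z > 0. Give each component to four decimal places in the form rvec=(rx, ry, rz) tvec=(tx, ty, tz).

Intrinsics K: fx=542.4, fy=664.2, cx=314.9, cy=229.1
Marker side s = 0.108 m; corners in marker frame (Z=0):
  M0 = (-0.0540, +0.0540, 0)
  M1 = (+0.0540, +0.0540, 0)
  M2 = (+0.0540, -0.0540, 0)
  M3 = (-0.0540, -0.0540, 0)
Detected image corners:
  c0 = (460.559073, 336.155112) px
  c1 = (535.175132, 342.769156) px
  c2 = (546.937859, 248.363166) px
  c3 = (471.327576, 239.851125) px
Planar DLT: solve 8×8 A·h = b for H (H[2,2]=1):
  H  [+782.32338 -29.61719 +503.80466]
  H  [+120.29883 +926.14571 +292.20203]
  H  [+0.17253 +0.14843 +1.00000]
B = K⁻¹H; ‖b₁‖=1.358669, ‖b₂‖=1.358669; λ = 2/(‖b₁‖+‖b₂‖) = 0.736015, sign → tz>0 ⇒ λ=+0.736015
r₁ = λ·B[:,0] = (+0.98786,+0.08951,+0.12698); r₂ = λ·B[:,1] = (-0.10362,+0.98860,+0.10925)
r₃ = r₁×r₂ = (-0.11576,-0.12108,+0.98587); SVD([r₁ r₂ r₃]) → R = UVᵀ:
  R  [+0.98786 -0.10362 -0.11576]
  R  [+0.08951 +0.98860 -0.12108]
  R  [+0.12698 +0.10925 +0.98587]
t = (+0.25634, +0.06992, +0.73601) m
tr R = 2.962327; θ = arccos((tr R − 1)/2) = 0.194401 rad = 11.138°
axis k = ((R−Rᵀ)₃₂, (R−Rᵀ)₁₃, (R−Rᵀ)₂₁) / (2 sinθ) = (+0.596162, -0.628280, +0.499855)
rvec = θ·k = (+0.115894, -0.122138, +0.097172)

rvec=(0.1159, -0.1221, 0.0972) tvec=(0.2563, 0.0699, 0.7360)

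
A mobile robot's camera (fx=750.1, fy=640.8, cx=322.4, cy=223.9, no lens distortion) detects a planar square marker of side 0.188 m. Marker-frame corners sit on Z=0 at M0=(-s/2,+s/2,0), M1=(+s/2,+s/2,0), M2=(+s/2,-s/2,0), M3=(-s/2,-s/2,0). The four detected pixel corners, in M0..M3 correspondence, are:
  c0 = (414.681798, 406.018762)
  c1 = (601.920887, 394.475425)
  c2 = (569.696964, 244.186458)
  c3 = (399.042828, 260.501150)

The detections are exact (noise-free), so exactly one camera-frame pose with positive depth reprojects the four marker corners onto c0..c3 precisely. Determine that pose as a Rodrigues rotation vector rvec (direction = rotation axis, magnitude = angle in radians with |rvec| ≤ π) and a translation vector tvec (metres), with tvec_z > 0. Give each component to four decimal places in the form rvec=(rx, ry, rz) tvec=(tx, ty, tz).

rvec=(-0.3762, 0.1953, -0.0878) tvec=(0.1838, 0.1245, 0.8035)

Intrinsics K: fx=750.1, fy=640.8, cx=322.4, cy=223.9
Marker side s = 0.188 m; corners in marker frame (Z=0):
  M0 = (-0.0940, +0.0940, 0)
  M1 = (+0.0940, +0.0940, 0)
  M2 = (+0.0940, -0.0940, 0)
  M3 = (-0.0940, -0.0940, 0)
Detected image corners:
  c0 = (414.681798, 406.018762) px
  c1 = (601.920887, 394.475425) px
  c2 = (569.696964, 244.186458) px
  c3 = (399.042828, 260.501150) px
Planar DLT: solve 8×8 A·h = b for H (H[2,2]=1):
  H  [+843.05238 -103.99155 +494.00264]
  H  [-144.89930 +634.99990 +323.20961]
  H  [-0.21531 -0.46419 +1.00000]
B = K⁻¹H; ‖b₁‖=1.244552, ‖b₂‖=1.244552; λ = 2/(‖b₁‖+‖b₂‖) = 0.803502, sign → tz>0 ⇒ λ=+0.803502
r₁ = λ·B[:,0] = (+0.97743,-0.12124,-0.17300); r₂ = λ·B[:,1] = (+0.04891,+0.92655,-0.37298)
r₃ = r₁×r₂ = (+0.20552,+0.35610,+0.91157); SVD([r₁ r₂ r₃]) → R = UVᵀ:
  R  [+0.97743 +0.04891 +0.20552]
  R  [-0.12124 +0.92655 +0.35610]
  R  [-0.17300 -0.37298 +0.91157]
t = (+0.18382, +0.12452, +0.80350) m
tr R = 2.815550; θ = arccos((tr R − 1)/2) = 0.432848 rad = 24.800°
axis k = ((R−Rᵀ)₃₂, (R−Rᵀ)₁₃, (R−Rᵀ)₂₁) / (2 sinθ) = (-0.869068, +0.451201, -0.202828)
rvec = θ·k = (-0.376174, +0.195301, -0.087794)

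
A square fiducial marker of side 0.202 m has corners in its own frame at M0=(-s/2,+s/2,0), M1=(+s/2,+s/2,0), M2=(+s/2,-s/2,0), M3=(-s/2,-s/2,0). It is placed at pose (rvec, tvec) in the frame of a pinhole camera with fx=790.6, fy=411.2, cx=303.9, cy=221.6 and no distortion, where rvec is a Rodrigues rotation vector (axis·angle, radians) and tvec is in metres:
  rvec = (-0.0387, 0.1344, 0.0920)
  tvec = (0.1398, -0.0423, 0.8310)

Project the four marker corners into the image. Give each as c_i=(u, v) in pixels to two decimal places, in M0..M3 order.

c0=(332.68, 245.65) c1=(527.23, 255.54) c2=(543.78, 154.55) c3=(350.19, 148.00)

Intrinsics K: fx=790.6, fy=411.2, cx=303.9, cy=221.6
Marker side s = 0.202 m; corners in marker frame (Z=0):
  M0 = (-0.1010, +0.1010, 0)
  M1 = (+0.1010, +0.1010, 0)
  M2 = (+0.1010, -0.1010, 0)
  M3 = (-0.1010, -0.1010, 0)
rvec = (-0.0387, 0.1344, 0.0920), |rvec| = θ = 0.16741 rad = 9.592°
Rodrigues: sinθ=0.16663, 1−cosθ=0.01398; R = I + sinθ·[k]× + (1−cosθ)·[k]×²:
    [+0.98677 -0.09417 +0.13200]
    [+0.08898 +0.99503 +0.04469]
    [-0.13555 -0.03235 +0.99024]
t = (0.1398, -0.0423, 0.8310) m
M0: Pc = R·M0+t = (+0.03063, +0.04921, +0.84142); u = 790.6·(+0.03063)/0.84142 + 303.9 = 332.6760, v = 411.2·(+0.04921)/0.84142 + 221.6 = 245.6495
M1: Pc = R·M1+t = (+0.22995, +0.06718, +0.81404); u = 790.6·(+0.22995)/0.81404 + 303.9 = 527.2308, v = 411.2·(+0.06718)/0.81404 + 221.6 = 255.5373
M2: Pc = R·M2+t = (+0.24897, -0.13381, +0.82058); u = 790.6·(+0.24897)/0.82058 + 303.9 = 543.7788, v = 411.2·(-0.13381)/0.82058 + 221.6 = 154.5456
M3: Pc = R·M3+t = (+0.04965, -0.15178, +0.84796); u = 790.6·(+0.04965)/0.84796 + 303.9 = 350.1890, v = 411.2·(-0.15178)/0.84796 + 221.6 = 147.9951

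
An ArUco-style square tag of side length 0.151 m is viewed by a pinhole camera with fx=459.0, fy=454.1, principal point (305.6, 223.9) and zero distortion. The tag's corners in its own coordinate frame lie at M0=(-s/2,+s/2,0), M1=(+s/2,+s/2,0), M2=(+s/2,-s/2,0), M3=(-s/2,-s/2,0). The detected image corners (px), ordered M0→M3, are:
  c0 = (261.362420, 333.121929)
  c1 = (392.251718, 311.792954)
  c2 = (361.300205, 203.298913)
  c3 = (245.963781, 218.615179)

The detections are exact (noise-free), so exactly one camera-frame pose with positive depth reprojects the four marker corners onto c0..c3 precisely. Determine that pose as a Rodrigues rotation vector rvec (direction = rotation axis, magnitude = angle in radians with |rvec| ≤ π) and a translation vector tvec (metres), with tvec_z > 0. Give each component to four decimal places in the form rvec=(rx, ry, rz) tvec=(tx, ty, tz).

Intrinsics K: fx=459.0, fy=454.1, cx=305.6, cy=223.9
Marker side s = 0.151 m; corners in marker frame (Z=0):
  M0 = (-0.0755, +0.0755, 0)
  M1 = (+0.0755, +0.0755, 0)
  M2 = (+0.0755, -0.0755, 0)
  M3 = (-0.0755, -0.0755, 0)
Detected image corners:
  c0 = (261.362420, 333.121929) px
  c1 = (392.251718, 311.792954) px
  c2 = (361.300205, 203.298913) px
  c3 = (245.963781, 218.615179) px
Planar DLT: solve 8×8 A·h = b for H (H[2,2]=1):
  H  [+879.06593 -122.05646 +315.44267]
  H  [-63.20169 +504.26293 +262.86960]
  H  [+0.21305 -0.87673 +1.00000]
B = K⁻¹H; ‖b₁‖=1.802701, ‖b₂‖=1.802701; λ = 2/(‖b₁‖+‖b₂‖) = 0.554723, sign → tz>0 ⇒ λ=+0.554723
r₁ = λ·B[:,0] = (+0.98371,-0.13548,+0.11818); r₂ = λ·B[:,1] = (+0.17629,+0.85580,-0.48634)
r₃ = r₁×r₂ = (-0.03525,+0.49925,+0.86574); SVD([r₁ r₂ r₃]) → R = UVᵀ:
  R  [+0.98371 +0.17629 -0.03525]
  R  [-0.13548 +0.85580 +0.49925]
  R  [+0.11818 -0.48634 +0.86574]
t = (+0.01190, +0.04760, +0.55472) m
tr R = 2.705244; θ = arccos((tr R − 1)/2) = 0.549813 rad = 31.502°
axis k = ((R−Rᵀ)₃₂, (R−Rᵀ)₁₃, (R−Rᵀ)₂₁) / (2 sinθ) = (-0.943102, -0.146822, -0.298330)
rvec = θ·k = (-0.518530, -0.080725, -0.164026)

rvec=(-0.5185, -0.0807, -0.1640) tvec=(0.0119, 0.0476, 0.5547)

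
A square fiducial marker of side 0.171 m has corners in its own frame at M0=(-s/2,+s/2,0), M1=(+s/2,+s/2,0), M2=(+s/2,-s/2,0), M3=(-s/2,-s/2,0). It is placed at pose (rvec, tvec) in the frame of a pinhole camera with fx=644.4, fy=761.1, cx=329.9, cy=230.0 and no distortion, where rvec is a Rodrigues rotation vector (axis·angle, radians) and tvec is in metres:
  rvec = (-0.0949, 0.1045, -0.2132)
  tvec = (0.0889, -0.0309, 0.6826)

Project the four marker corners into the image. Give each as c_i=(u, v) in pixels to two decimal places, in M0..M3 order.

c0=(352.03, 308.99) c1=(513.46, 268.68) c2=(475.44, 82.44) c3=(319.02, 125.95)

Intrinsics K: fx=644.4, fy=761.1, cx=329.9, cy=230.0
Marker side s = 0.171 m; corners in marker frame (Z=0):
  M0 = (-0.0855, +0.0855, 0)
  M1 = (+0.0855, +0.0855, 0)
  M2 = (+0.0855, -0.0855, 0)
  M3 = (-0.0855, -0.0855, 0)
rvec = (-0.0949, 0.1045, -0.2132), |rvec| = θ = 0.25570 rad = 14.650°
Rodrigues: sinθ=0.25292, 1−cosθ=0.03251; R = I + sinθ·[k]× + (1−cosθ)·[k]×²:
    [+0.97197 +0.20595 +0.11343]
    [-0.21582 +0.97292 +0.08279]
    [-0.09330 -0.10495 +0.99009]
t = (0.0889, -0.0309, 0.6826) m
M0: Pc = R·M0+t = (+0.02341, +0.07074, +0.68160); u = 644.4·(+0.02341)/0.68160 + 329.9 = 352.0283, v = 761.1·(+0.07074)/0.68160 + 230.0 = 308.9868
M1: Pc = R·M1+t = (+0.18961, +0.03383, +0.66565); u = 644.4·(+0.18961)/0.66565 + 329.9 = 513.4591, v = 761.1·(+0.03383)/0.66565 + 230.0 = 268.6836
M2: Pc = R·M2+t = (+0.15439, -0.13254, +0.68360); u = 644.4·(+0.15439)/0.68360 + 329.9 = 475.4416, v = 761.1·(-0.13254)/0.68360 + 230.0 = 82.4366
M3: Pc = R·M3+t = (-0.01181, -0.09563, +0.69955); u = 644.4·(-0.01181)/0.69955 + 329.9 = 319.0192, v = 761.1·(-0.09563)/0.69955 + 230.0 = 125.9537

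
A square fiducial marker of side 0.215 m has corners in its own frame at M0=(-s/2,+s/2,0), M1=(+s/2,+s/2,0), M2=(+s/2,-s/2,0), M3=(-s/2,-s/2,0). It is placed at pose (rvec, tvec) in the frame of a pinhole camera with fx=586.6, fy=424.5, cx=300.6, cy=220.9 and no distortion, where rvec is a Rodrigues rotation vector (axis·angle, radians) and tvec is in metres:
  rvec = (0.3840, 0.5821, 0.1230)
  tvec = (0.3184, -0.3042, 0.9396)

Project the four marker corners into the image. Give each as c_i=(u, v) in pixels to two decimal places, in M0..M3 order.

Intrinsics K: fx=586.6, fy=424.5, cx=300.6, cy=220.9
Marker side s = 0.215 m; corners in marker frame (Z=0):
  M0 = (-0.1075, +0.1075, 0)
  M1 = (+0.1075, +0.1075, 0)
  M2 = (+0.1075, -0.1075, 0)
  M3 = (-0.1075, -0.1075, 0)
rvec = (0.3840, 0.5821, 0.1230), |rvec| = θ = 0.70811 rad = 40.572°
Rodrigues: sinθ=0.65040, 1−cosθ=0.24041; R = I + sinθ·[k]× + (1−cosθ)·[k]×²:
    [+0.83029 -0.00580 +0.55730]
    [+0.22015 +0.92205 -0.31838]
    [-0.51201 +0.38703 +0.76684]
t = (0.3184, -0.3042, 0.9396) m
M0: Pc = R·M0+t = (+0.22852, -0.22875, +1.03625); u = 586.6·(+0.22852)/1.03625 + 300.6 = 429.9608, v = 424.5·(-0.22875)/1.03625 + 220.9 = 127.1941
M1: Pc = R·M1+t = (+0.40703, -0.18141, +0.92616); u = 586.6·(+0.40703)/0.92616 + 300.6 = 558.3997, v = 424.5·(-0.18141)/0.92616 + 220.9 = 137.7503
M2: Pc = R·M2+t = (+0.40828, -0.37965, +0.84295); u = 586.6·(+0.40828)/0.84295 + 300.6 = 584.7168, v = 424.5·(-0.37965)/0.84295 + 220.9 = 29.7109
M3: Pc = R·M3+t = (+0.22977, -0.42699, +0.95304); u = 586.6·(+0.22977)/0.95304 + 300.6 = 442.0238, v = 424.5·(-0.42699)/0.95304 + 220.9 = 30.7124

c0=(429.96, 127.19) c1=(558.40, 137.75) c2=(584.72, 29.71) c3=(442.02, 30.71)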